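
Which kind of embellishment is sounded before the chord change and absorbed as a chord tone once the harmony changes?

Anticipation.

Approach: ahead of the chord change (typically by step), so it is dissonant against the current harmony. Departure: none — the same pitch is restated or held and is a chord tone of the new harmony.
Dissonant first, consonant once the harmony catches up: the note simply arrives early — an anticipation. (The reverse timing, consonant first and dissonant after the change, would be a suspension or retardation.)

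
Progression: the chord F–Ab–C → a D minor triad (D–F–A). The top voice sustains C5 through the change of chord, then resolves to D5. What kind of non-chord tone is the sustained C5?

C5 is a retardation.

The harmony at that moment is D minor triad (D, F, A); C5 is not a chord tone.
It is held over (the same pitch as the preceding C5) and left by step up to D5.
Held over from the previous chord and resolving up by step — a retardation.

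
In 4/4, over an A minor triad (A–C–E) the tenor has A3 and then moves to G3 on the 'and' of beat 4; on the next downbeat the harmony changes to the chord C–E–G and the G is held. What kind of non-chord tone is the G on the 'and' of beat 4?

Anticipation.

The harmony at that moment is A minor triad (A, C, E); G3 is not a chord tone.
It is approached by step down from A3 and then sustained as the same pitch into the next harmony.
Arriving early and becoming a chord tone when the harmony changes — an anticipation.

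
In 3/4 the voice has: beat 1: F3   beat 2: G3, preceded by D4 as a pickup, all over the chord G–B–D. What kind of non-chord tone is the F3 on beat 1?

The harmony at that moment is G major triad (G, B, D); F3 is not a chord tone.
It is approached by leap down from D4 and left by step up to G3.
Leap in, step out, metrically accented — an appoggiatura.

Appoggiatura.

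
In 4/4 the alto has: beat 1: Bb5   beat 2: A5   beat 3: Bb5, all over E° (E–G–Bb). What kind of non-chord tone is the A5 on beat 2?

Lower neighbor tone.

The harmony at that moment is E diminished triad (E, G, Bb); A5 is not a chord tone.
It is approached by step down from Bb5 and left by step up to Bb5.
Step away and step back to the same note — a neighbor tone (lower neighbor).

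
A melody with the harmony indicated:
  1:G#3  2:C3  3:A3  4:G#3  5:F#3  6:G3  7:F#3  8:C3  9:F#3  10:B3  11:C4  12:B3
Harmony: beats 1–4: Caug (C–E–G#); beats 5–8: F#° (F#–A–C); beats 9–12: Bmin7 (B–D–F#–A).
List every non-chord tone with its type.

The harmony at that moment is C augmented triad (C, E, G#); A3 is not a chord tone.
It is approached by leap up from C3 and left by step down to G#3.
Leap in, step out — an appoggiatura.
The harmony at that moment is F# diminished triad (F#, A, C); G3 is not a chord tone.
It is approached by step up from F#3 and left by step down to F#3.
Step away and step back to the same note — a neighbor tone (upper neighbor).
The harmony at that moment is B minor seventh chord (B, D, F#, A); C4 is not a chord tone.
It is approached by step up from B3 and left by step down to B3.
Step away and step back to the same note — a neighbor tone (upper neighbor).

A3 (beat 3) — appoggiatura; G3 (beat 6) — neighbor tone; C4 (beat 11) — neighbor tone.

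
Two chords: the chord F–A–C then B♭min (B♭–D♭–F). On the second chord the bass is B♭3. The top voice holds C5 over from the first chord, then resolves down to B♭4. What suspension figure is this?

9–8 suspension.

At the second chord the bass is B♭3. The suspended C5 lies a ninth above the bass; after resolving down by step to B♭4, the interval above the bass becomes an octave.
Suspension figures are named by those two intervals: 9–8.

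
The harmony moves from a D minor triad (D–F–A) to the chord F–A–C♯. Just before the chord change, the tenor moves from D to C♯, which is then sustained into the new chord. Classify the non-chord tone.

The harmony at that moment is D minor triad (D, F, A); C♯ is not a chord tone.
It is approached by step down from D and then sustained as the same pitch into the next harmony.
Arriving early and becoming a chord tone when the harmony changes — an anticipation.

C♯ is an anticipation.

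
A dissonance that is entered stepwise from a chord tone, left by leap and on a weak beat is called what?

Approach: by step. Departure: by leap. Metric position: weak.
Step in, leap out, from a weak position — an escape tone (échappée). (It is the mirror image of the appoggiatura, which leaps in and steps out on a strong beat.)

Escape tone.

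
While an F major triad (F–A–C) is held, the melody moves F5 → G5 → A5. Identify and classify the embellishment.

G5 is a passing tone.

The harmony at that moment is F major triad (F, A, C); G5 is not a chord tone.
It is approached by step up from F5 and left by step up to A5.
Step in, step out in the same direction — a passing tone.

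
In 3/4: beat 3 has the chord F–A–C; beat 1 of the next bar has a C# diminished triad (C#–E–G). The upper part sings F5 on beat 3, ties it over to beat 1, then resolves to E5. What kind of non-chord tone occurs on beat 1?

The harmony at that moment is C# diminished triad (C#, E, G); F5 is not a chord tone.
It is held over (the same pitch as the preceding F5) and left by step down to E5.
Held over from the previous chord and resolving down by step — a suspension.

Suspension.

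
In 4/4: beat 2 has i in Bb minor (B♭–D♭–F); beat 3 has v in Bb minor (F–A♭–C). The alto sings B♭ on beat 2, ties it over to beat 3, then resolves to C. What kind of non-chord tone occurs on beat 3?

The harmony at that moment is F minor triad (F, A♭, C); B♭ is not a chord tone.
It is held over (the same pitch as the preceding B♭) and left by step up to C.
Held over from the previous chord and resolving up by step — a retardation.

Retardation.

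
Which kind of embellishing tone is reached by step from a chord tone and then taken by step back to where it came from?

Neighbor tone.

Approach: by step. Departure: by step in the opposite direction, back to the starting pitch.
Stepwise on both sides but reversing to return to the same chord tone — a neighbor tone. (Had it continued onward in the same direction it would be a passing tone instead.)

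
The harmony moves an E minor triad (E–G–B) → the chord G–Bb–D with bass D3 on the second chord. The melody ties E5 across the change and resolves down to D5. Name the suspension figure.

9–8 suspension.

At the second chord the bass is D3. The suspended E5 lies a ninth above the bass; after resolving down by step to D5, the interval above the bass becomes an octave.
Suspension figures are named by those two intervals: 9–8.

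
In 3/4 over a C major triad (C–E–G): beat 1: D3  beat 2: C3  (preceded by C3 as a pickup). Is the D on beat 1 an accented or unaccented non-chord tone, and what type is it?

Accented neighbor tone.

The harmony at that moment is C major triad (C, E, G); D3 is not a chord tone.
It is approached by step up from C3 and left by step down to C3.
Step away and step back to the same note — a neighbor tone (upper neighbor).
It falls on the downbeat, so it is accented.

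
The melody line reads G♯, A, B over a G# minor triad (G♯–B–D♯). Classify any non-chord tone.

The harmony at that moment is G♯ minor triad (G♯, B, D♯); A is not a chord tone.
It is approached by step up from G♯ and left by step up to B.
Step in, step out in the same direction — a passing tone.

A is a passing tone.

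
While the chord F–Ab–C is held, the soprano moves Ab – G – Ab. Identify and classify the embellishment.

G is a neighbor tone.

The harmony at that moment is F minor triad (F, Ab, C); G is not a chord tone.
It is approached by step down from Ab and left by step up to Ab.
Step away and step back to the same note — a neighbor tone (lower neighbor).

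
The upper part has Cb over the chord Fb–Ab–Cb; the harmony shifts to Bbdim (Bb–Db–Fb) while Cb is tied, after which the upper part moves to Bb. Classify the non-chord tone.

The harmony at that moment is Bb diminished triad (Bb, Db, Fb); Cb is not a chord tone.
It is held over (the same pitch as the preceding Cb) and left by step down to Bb.
Held over from the previous chord and resolving down by step — a suspension.

Cb is a suspension.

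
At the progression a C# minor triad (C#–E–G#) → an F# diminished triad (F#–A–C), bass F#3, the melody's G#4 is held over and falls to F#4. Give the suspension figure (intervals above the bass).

At the second chord the bass is F#3. The suspended G#4 lies a ninth above the bass; after resolving down by step to F#4, the interval above the bass becomes an octave.
Suspension figures are named by those two intervals: 9–8.

9–8 suspension.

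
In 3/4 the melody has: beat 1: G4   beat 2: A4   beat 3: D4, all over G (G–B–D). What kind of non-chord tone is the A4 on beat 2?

The harmony at that moment is G major triad (G, B, D); A4 is not a chord tone.
It is approached by step up from G4 and left by leap down to D4.
Step in, leap out, on a weak beat — an escape tone.

Escape tone.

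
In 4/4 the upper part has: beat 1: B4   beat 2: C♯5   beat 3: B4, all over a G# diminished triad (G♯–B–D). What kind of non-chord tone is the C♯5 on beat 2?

The harmony at that moment is G♯ diminished triad (G♯, B, D); C♯5 is not a chord tone.
It is approached by step up from B4 and left by step down to B4.
Step away and step back to the same note — a neighbor tone (upper neighbor).

Upper neighbor tone.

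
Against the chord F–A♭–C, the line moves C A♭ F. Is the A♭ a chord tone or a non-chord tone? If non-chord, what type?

F minor triad contains F, A♭, C; A♭ is the third, so it is a chord tone.

Chord tone (the third of F minor triad).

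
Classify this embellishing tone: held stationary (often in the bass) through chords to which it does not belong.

Approach: none. Departure: none — a single pitch is sustained while the chords change around it, passing through harmonies that do not contain it.
No melodic motion at all; the dissonance is created entirely by the moving harmonies against the stationary note — a pedal tone (pedal point).

Pedal tone.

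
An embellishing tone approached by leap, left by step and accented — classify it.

Appoggiatura.

Approach: by leap. Departure: by step. Metric position: strong.
Leap in, step out, in a metrically strong position — an appoggiatura. (It is the mirror image of the escape tone, which steps in and leaps out from a weak position.)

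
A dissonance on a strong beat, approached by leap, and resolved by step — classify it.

Appoggiatura.

Approach: by leap. Departure: by step. Metric position: strong.
Leap in, step out, in a metrically strong position — an appoggiatura. (It is the mirror image of the escape tone, which steps in and leaps out from a weak position.)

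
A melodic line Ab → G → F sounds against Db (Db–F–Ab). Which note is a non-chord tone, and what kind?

G is a passing tone.

The harmony at that moment is Db major triad (Db, F, Ab); G is not a chord tone.
It is approached by step down from Ab and left by step down to F.
Step in, step out in the same direction — a passing tone.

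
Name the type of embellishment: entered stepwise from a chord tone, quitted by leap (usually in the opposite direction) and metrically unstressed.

Approach: by step. Departure: by leap. Metric position: weak.
Step in, leap out, from a weak position — an escape tone (échappée). (It is the mirror image of the appoggiatura, which leaps in and steps out on a strong beat.)

Escape tone.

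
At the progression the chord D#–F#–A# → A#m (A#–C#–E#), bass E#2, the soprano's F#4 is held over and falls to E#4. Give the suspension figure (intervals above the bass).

9–8 suspension.

At the second chord the bass is E#2. The suspended F#4 lies a ninth above the bass; after resolving down by step to E#4, the interval above the bass becomes an octave.
Suspension figures are named by those two intervals: 9–8.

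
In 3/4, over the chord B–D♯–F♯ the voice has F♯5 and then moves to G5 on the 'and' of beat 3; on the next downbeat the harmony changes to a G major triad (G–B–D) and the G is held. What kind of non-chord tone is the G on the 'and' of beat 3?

The harmony at that moment is B major triad (B, D♯, F♯); G5 is not a chord tone.
It is approached by step up from F♯5 and then sustained as the same pitch into the next harmony.
Arriving early and becoming a chord tone when the harmony changes — an anticipation.

Anticipation.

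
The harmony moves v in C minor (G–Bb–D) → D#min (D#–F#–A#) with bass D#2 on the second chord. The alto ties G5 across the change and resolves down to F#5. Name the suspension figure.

At the second chord the bass is D#2. The suspended G5 lies a fourth above the bass; after resolving down by step to F#5, the interval above the bass becomes a third.
Suspension figures are named by those two intervals: 4–3.

4–3 suspension.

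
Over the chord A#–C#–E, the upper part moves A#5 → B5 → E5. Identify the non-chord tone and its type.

The harmony at that moment is A# diminished triad (A#, C#, E); B5 is not a chord tone.
It is approached by step up from A#5 and left by leap down to E5.
Step in, leap out — an escape tone.

B5 is an escape tone.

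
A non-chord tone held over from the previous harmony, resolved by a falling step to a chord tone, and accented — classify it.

Suspension.

Approach: by preparation — the pitch is first a chord tone, then held (tied or repeated) while the harmony changes under it. Departure: down by step. Metric position: strong.
A prepared dissonance that resolves downward by step — a suspension. (The same figure resolving upward would be a retardation.)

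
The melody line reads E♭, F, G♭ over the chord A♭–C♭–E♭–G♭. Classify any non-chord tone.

The harmony at that moment is A♭ minor seventh chord (A♭, C♭, E♭, G♭); F is not a chord tone.
It is approached by step up from E♭ and left by step up to G♭.
Step in, step out in the same direction — a passing tone.

F is a passing tone.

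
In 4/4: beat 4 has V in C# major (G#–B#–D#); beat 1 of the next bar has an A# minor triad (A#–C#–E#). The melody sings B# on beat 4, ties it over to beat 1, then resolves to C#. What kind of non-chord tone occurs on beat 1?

Retardation.

The harmony at that moment is A# minor triad (A#, C#, E#); B# is not a chord tone.
It is held over (the same pitch as the preceding B#) and left by step up to C#.
Held over from the previous chord and resolving up by step — a retardation.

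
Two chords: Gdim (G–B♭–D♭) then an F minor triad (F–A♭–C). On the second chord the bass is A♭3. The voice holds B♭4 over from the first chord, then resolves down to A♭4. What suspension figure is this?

9–8 suspension.

At the second chord the bass is A♭3. The suspended B♭4 lies a ninth above the bass; after resolving down by step to A♭4, the interval above the bass becomes an octave.
Suspension figures are named by those two intervals: 9–8.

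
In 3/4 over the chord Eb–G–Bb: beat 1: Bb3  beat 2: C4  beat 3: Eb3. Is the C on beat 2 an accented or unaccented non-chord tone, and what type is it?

The harmony at that moment is Eb major triad (Eb, G, Bb); C4 is not a chord tone.
It is approached by step up from Bb3 and left by leap down to Eb3.
Step in, leap out — an escape tone.
It falls on a weak beat, so it is unaccented.

Unaccented escape tone.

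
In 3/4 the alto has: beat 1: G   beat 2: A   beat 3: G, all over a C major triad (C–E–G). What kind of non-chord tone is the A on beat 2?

The harmony at that moment is C major triad (C, E, G); A is not a chord tone.
It is approached by step up from G and left by step down to G.
Step away and step back to the same note — a neighbor tone (upper neighbor).

Upper neighbor tone.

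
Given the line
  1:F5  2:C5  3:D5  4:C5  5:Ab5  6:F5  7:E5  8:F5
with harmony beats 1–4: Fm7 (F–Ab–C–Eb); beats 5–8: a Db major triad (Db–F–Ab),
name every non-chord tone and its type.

D5 (beat 3) — neighbor tone; E5 (beat 7) — neighbor tone.

The harmony at that moment is F minor seventh chord (F, Ab, C, Eb); D5 is not a chord tone.
It is approached by step up from C5 and left by step down to C5.
Step away and step back to the same note — a neighbor tone (upper neighbor).
The harmony at that moment is Db major triad (Db, F, Ab); E5 is not a chord tone.
It is approached by step down from F5 and left by step up to F5.
Step away and step back to the same note — a neighbor tone (lower neighbor).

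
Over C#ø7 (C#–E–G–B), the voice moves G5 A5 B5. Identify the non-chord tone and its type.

A5 is a passing tone.

The harmony at that moment is C# half-diminished seventh chord (C#, E, G, B); A5 is not a chord tone.
It is approached by step up from G5 and left by step up to B5.
Step in, step out in the same direction — a passing tone.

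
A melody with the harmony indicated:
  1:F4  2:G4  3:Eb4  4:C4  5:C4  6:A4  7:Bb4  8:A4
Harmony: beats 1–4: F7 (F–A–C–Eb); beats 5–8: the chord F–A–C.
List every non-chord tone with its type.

The harmony at that moment is F dominant seventh chord (F, A, C, Eb); G4 is not a chord tone.
It is approached by step up from F4 and left by leap down to Eb4.
Step in, leap out — an escape tone.
The harmony at that moment is F major triad (F, A, C); Bb4 is not a chord tone.
It is approached by step up from A4 and left by step down to A4.
Step away and step back to the same note — a neighbor tone (upper neighbor).

G4 (beat 2) — escape tone; Bb4 (beat 7) — neighbor tone.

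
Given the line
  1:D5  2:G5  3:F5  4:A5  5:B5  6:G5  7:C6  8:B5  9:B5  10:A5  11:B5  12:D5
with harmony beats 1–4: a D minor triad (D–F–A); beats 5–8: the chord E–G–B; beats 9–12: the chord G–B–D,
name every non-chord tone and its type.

The harmony at that moment is D minor triad (D, F, A); G5 is not a chord tone.
It is approached by leap up from D5 and left by step down to F5.
Leap in, step out — an appoggiatura.
The harmony at that moment is E minor triad (E, G, B); C6 is not a chord tone.
It is approached by leap up from G5 and left by step down to B5.
Leap in, step out — an appoggiatura.
The harmony at that moment is G major triad (G, B, D); A5 is not a chord tone.
It is approached by step down from B5 and left by step up to B5.
Step away and step back to the same note — a neighbor tone (lower neighbor).

G5 (beat 2) — appoggiatura; C6 (beat 7) — appoggiatura; A5 (beat 10) — neighbor tone.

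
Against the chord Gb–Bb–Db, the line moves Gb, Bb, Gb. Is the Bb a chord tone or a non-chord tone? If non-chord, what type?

Chord tone (the third of Gb major triad).

Gb major triad contains Gb, Bb, Db; Bb is the third, so it is a chord tone.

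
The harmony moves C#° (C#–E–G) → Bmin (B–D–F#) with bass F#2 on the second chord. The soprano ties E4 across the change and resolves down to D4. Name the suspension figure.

7–6 suspension.

At the second chord the bass is F#2. The suspended E4 lies a seventh above the bass; after resolving down by step to D4, the interval above the bass becomes a sixth.
Suspension figures are named by those two intervals: 7–6.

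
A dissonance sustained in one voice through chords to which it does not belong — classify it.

Pedal tone.

Approach: none. Departure: none — a single pitch is sustained while the chords change around it, passing through harmonies that do not contain it.
No melodic motion at all; the dissonance is created entirely by the moving harmonies against the stationary note — a pedal tone (pedal point).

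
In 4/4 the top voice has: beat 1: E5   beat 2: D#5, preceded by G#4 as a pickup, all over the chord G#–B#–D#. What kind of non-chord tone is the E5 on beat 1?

The harmony at that moment is G# major triad (G#, B#, D#); E5 is not a chord tone.
It is approached by leap up from G#4 and left by step down to D#5.
Leap in, step out, metrically accented — an appoggiatura.

Appoggiatura.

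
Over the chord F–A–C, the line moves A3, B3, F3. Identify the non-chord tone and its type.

B3 is an escape tone.

The harmony at that moment is F major triad (F, A, C); B3 is not a chord tone.
It is approached by step up from A3 and left by leap down to F3.
Step in, leap out — an escape tone.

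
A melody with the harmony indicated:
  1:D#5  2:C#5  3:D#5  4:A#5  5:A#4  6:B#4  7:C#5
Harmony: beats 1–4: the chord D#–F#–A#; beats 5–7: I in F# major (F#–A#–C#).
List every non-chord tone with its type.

The harmony at that moment is D# minor triad (D#, F#, A#); C#5 is not a chord tone.
It is approached by step down from D#5 and left by step up to D#5.
Step away and step back to the same note — a neighbor tone (lower neighbor).
The harmony at that moment is F# major triad (F#, A#, C#); B#4 is not a chord tone.
It is approached by step up from A#4 and left by step up to C#5.
Step in, step out in the same direction — a passing tone.

C#5 (beat 2) — neighbor tone; B#4 (beat 6) — passing tone.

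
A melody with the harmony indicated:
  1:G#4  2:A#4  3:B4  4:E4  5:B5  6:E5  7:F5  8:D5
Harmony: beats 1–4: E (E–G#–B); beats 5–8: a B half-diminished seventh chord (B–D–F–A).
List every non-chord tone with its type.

The harmony at that moment is E major triad (E, G#, B); A#4 is not a chord tone.
It is approached by step up from G#4 and left by step up to B4.
Step in, step out in the same direction — a passing tone.
The harmony at that moment is B half-diminished seventh chord (B, D, F, A); E5 is not a chord tone.
It is approached by leap down from B5 and left by step up to F5.
Leap in, step out — an appoggiatura.

A#4 (beat 2) — passing tone; E5 (beat 6) — appoggiatura.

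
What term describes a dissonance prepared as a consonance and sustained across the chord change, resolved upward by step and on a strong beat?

Retardation.

Approach: by preparation — the pitch is first a chord tone, then held (tied or repeated) while the harmony changes under it. Departure: up by step. Metric position: strong.
A prepared dissonance that resolves upward by step — a retardation. (The same figure resolving downward would be a suspension.)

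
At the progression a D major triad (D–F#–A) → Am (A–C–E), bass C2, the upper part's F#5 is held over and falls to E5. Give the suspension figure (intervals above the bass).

4–3 suspension.

At the second chord the bass is C2. The suspended F#5 lies a fourth above the bass; after resolving down by step to E5, the interval above the bass becomes a third.
Suspension figures are named by those two intervals: 4–3.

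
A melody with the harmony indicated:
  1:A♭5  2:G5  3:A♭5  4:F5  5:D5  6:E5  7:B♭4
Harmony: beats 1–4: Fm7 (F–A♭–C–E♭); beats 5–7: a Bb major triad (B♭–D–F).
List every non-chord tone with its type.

G5 (beat 2) — neighbor tone; E5 (beat 6) — escape tone.

The harmony at that moment is F minor seventh chord (F, A♭, C, E♭); G5 is not a chord tone.
It is approached by step down from A♭5 and left by step up to A♭5.
Step away and step back to the same note — a neighbor tone (lower neighbor).
The harmony at that moment is B♭ major triad (B♭, D, F); E5 is not a chord tone.
It is approached by step up from D5 and left by leap down to B♭4.
Step in, leap out — an escape tone.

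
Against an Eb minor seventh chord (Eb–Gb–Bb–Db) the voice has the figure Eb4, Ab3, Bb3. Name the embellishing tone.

The harmony at that moment is Eb minor seventh chord (Eb, Gb, Bb, Db); Ab3 is not a chord tone.
It is approached by leap down from Eb4 and left by step up to Bb3.
Leap in, step out — an appoggiatura.

Ab3 is an appoggiatura.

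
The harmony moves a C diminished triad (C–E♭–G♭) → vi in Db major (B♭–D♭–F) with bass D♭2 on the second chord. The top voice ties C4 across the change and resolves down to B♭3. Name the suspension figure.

7–6 suspension.

At the second chord the bass is D♭2. The suspended C4 lies a seventh above the bass; after resolving down by step to B♭3, the interval above the bass becomes a sixth.
Suspension figures are named by those two intervals: 7–6.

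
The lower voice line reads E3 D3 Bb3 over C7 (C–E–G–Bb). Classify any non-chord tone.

The harmony at that moment is C dominant seventh chord (C, E, G, Bb); D3 is not a chord tone.
It is approached by step down from E3 and left by leap up to Bb3.
Step in, leap out — an escape tone.

D3 is an escape tone.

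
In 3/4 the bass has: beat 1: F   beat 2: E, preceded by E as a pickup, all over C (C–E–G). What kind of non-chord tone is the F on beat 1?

The harmony at that moment is C major triad (C, E, G); F is not a chord tone.
It is approached by step up from E and left by step down to E.
Step away and step back to the same note — a neighbor tone (upper neighbor).

Upper neighbor tone.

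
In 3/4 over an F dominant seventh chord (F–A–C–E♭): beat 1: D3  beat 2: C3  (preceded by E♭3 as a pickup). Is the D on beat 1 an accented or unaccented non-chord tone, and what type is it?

The harmony at that moment is F dominant seventh chord (F, A, C, E♭); D3 is not a chord tone.
It is approached by step down from E♭3 and left by step down to C3.
Step in, step out in the same direction — a passing tone.
It falls on the downbeat, so it is accented.

Accented passing tone.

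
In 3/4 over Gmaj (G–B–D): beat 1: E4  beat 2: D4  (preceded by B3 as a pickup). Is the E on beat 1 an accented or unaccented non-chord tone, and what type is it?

The harmony at that moment is G major triad (G, B, D); E4 is not a chord tone.
It is approached by leap up from B3 and left by step down to D4.
Leap in, step out — an appoggiatura.
It falls on the downbeat, so it is accented.

Accented appoggiatura.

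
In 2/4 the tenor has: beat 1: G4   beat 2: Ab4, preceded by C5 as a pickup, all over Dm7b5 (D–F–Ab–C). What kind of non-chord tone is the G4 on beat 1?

The harmony at that moment is D half-diminished seventh chord (D, F, Ab, C); G4 is not a chord tone.
It is approached by leap down from C5 and left by step up to Ab4.
Leap in, step out, metrically accented — an appoggiatura.

Appoggiatura.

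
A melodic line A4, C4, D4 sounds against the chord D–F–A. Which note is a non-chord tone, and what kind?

The harmony at that moment is D minor triad (D, F, A); C4 is not a chord tone.
It is approached by leap down from A4 and left by step up to D4.
Leap in, step out — an appoggiatura.

C4 is an appoggiatura.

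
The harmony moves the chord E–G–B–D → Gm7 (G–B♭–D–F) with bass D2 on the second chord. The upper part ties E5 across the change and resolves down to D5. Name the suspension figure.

At the second chord the bass is D2. The suspended E5 lies a ninth above the bass; after resolving down by step to D5, the interval above the bass becomes an octave.
Suspension figures are named by those two intervals: 9–8.

9–8 suspension.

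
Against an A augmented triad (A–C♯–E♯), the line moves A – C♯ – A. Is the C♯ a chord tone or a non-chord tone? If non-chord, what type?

A augmented triad contains A, C♯, E♯; C♯ is the third, so it is a chord tone.

Chord tone (the third of A augmented triad).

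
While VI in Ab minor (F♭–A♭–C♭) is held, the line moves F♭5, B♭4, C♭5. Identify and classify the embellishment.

B♭4 is an appoggiatura.

The harmony at that moment is F♭ major triad (F♭, A♭, C♭); B♭4 is not a chord tone.
It is approached by leap down from F♭5 and left by step up to C♭5.
Leap in, step out — an appoggiatura.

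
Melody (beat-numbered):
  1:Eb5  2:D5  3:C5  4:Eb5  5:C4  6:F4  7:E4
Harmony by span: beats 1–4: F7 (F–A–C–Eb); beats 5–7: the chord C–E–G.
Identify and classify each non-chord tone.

The harmony at that moment is F dominant seventh chord (F, A, C, Eb); D5 is not a chord tone.
It is approached by step down from Eb5 and left by step down to C5.
Step in, step out in the same direction — a passing tone.
The harmony at that moment is C major triad (C, E, G); F4 is not a chord tone.
It is approached by leap up from C4 and left by step down to E4.
Leap in, step out — an appoggiatura.

D5 (beat 2) — passing tone; F4 (beat 6) — appoggiatura.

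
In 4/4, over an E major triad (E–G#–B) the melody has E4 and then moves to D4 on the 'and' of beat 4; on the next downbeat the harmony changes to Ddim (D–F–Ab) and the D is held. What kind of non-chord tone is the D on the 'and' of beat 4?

Anticipation.

The harmony at that moment is E major triad (E, G#, B); D4 is not a chord tone.
It is approached by step down from E4 and then sustained as the same pitch into the next harmony.
Arriving early and becoming a chord tone when the harmony changes — an anticipation.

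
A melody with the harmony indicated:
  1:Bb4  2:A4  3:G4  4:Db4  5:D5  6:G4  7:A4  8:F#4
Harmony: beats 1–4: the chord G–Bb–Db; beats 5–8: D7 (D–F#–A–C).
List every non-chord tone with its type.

The harmony at that moment is G diminished triad (G, Bb, Db); A4 is not a chord tone.
It is approached by step down from Bb4 and left by step down to G4.
Step in, step out in the same direction — a passing tone.
The harmony at that moment is D dominant seventh chord (D, F#, A, C); G4 is not a chord tone.
It is approached by leap down from D5 and left by step up to A4.
Leap in, step out — an appoggiatura.

A4 (beat 2) — passing tone; G4 (beat 6) — appoggiatura.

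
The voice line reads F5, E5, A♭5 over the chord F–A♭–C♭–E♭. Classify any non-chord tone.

The harmony at that moment is F half-diminished seventh chord (F, A♭, C♭, E♭); E5 is not a chord tone.
It is approached by step down from F5 and left by leap up to A♭5.
Step in, leap out — an escape tone.

E5 is an escape tone.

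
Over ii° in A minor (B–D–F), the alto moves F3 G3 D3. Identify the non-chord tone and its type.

G3 is an escape tone.

The harmony at that moment is B diminished triad (B, D, F); G3 is not a chord tone.
It is approached by step up from F3 and left by leap down to D3.
Step in, leap out — an escape tone.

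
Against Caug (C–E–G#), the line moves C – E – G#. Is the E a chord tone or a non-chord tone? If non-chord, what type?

Chord tone (the third of C augmented triad).

C augmented triad contains C, E, G#; E is the third, so it is a chord tone.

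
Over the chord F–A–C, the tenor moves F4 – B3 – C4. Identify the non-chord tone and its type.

The harmony at that moment is F major triad (F, A, C); B3 is not a chord tone.
It is approached by leap down from F4 and left by step up to C4.
Leap in, step out — an appoggiatura.

B3 is an appoggiatura.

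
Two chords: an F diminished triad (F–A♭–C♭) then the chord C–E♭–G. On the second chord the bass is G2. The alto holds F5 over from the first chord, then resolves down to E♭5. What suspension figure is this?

At the second chord the bass is G2. The suspended F5 lies a seventh above the bass; after resolving down by step to E♭5, the interval above the bass becomes a sixth.
Suspension figures are named by those two intervals: 7–6.

7–6 suspension.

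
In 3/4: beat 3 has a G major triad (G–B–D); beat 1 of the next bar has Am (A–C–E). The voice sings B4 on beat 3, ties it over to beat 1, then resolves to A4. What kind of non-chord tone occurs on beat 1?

The harmony at that moment is A minor triad (A, C, E); B4 is not a chord tone.
It is held over (the same pitch as the preceding B4) and left by step down to A4.
Held over from the previous chord and resolving down by step — a suspension.

Suspension.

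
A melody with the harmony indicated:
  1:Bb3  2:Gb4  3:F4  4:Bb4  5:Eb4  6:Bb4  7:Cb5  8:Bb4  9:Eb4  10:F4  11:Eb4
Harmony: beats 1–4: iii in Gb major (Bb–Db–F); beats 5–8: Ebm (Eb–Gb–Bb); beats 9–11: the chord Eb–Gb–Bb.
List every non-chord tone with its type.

Gb4 (beat 2) — appoggiatura; Cb5 (beat 7) — neighbor tone; F4 (beat 10) — neighbor tone.

The harmony at that moment is Bb minor triad (Bb, Db, F); Gb4 is not a chord tone.
It is approached by leap up from Bb3 and left by step down to F4.
Leap in, step out — an appoggiatura.
The harmony at that moment is Eb minor triad (Eb, Gb, Bb); Cb5 is not a chord tone.
It is approached by step up from Bb4 and left by step down to Bb4.
Step away and step back to the same note — a neighbor tone (upper neighbor).
The harmony at that moment is Eb minor triad (Eb, Gb, Bb); F4 is not a chord tone.
It is approached by step up from Eb4 and left by step down to Eb4.
Step away and step back to the same note — a neighbor tone (upper neighbor).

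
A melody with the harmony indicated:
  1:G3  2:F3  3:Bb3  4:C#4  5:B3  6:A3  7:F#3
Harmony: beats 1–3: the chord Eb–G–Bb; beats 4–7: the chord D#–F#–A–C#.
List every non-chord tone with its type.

The harmony at that moment is Eb major triad (Eb, G, Bb); F3 is not a chord tone.
It is approached by step down from G3 and left by leap up to Bb3.
Step in, leap out — an escape tone.
The harmony at that moment is D# half-diminished seventh chord (D#, F#, A, C#); B3 is not a chord tone.
It is approached by step down from C#4 and left by step down to A3.
Step in, step out in the same direction — a passing tone.

F3 (beat 2) — escape tone; B3 (beat 5) — passing tone.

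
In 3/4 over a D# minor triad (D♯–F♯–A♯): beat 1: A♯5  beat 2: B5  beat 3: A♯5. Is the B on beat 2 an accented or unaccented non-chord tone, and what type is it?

The harmony at that moment is D♯ minor triad (D♯, F♯, A♯); B5 is not a chord tone.
It is approached by step up from A♯5 and left by step down to A♯5.
Step away and step back to the same note — a neighbor tone (upper neighbor).
It falls on a weak beat, so it is unaccented.

Unaccented neighbor tone.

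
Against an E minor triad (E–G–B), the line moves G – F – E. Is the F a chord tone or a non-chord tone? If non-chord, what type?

Non-chord tone — a passing tone.

The harmony at that moment is E minor triad (E, G, B); F is not a chord tone.
It is approached by step down from G and left by step down to E.
Step in, step out in the same direction — a passing tone.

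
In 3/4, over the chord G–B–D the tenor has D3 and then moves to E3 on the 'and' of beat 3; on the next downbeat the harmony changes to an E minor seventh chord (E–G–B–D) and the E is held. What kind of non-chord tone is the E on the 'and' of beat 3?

The harmony at that moment is G major triad (G, B, D); E3 is not a chord tone.
It is approached by step up from D3 and then sustained as the same pitch into the next harmony.
Arriving early and becoming a chord tone when the harmony changes — an anticipation.

Anticipation.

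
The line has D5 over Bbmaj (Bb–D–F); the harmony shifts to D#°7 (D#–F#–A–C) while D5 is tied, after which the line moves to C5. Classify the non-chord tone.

D5 is a suspension.

The harmony at that moment is D# diminished seventh chord (D#, F#, A, C); D5 is not a chord tone.
It is held over (the same pitch as the preceding D5) and left by step down to C5.
Held over from the previous chord and resolving down by step — a suspension.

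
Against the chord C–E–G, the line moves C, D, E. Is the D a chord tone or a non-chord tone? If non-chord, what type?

Non-chord tone — a passing tone.

The harmony at that moment is C major triad (C, E, G); D is not a chord tone.
It is approached by step up from C and left by step up to E.
Step in, step out in the same direction — a passing tone.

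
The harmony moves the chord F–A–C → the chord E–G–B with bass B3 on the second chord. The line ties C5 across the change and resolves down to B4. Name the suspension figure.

9–8 suspension.

At the second chord the bass is B3. The suspended C5 lies a ninth above the bass; after resolving down by step to B4, the interval above the bass becomes an octave.
Suspension figures are named by those two intervals: 9–8.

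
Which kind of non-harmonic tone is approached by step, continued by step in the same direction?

Passing tone.

Approach: by step. Departure: by step, continuing in the same direction.
Stepwise on both sides with no change of direction means the note fills in the space between two different chord tones — a passing tone. (Had it turned back to its starting note it would be a neighbor tone instead.)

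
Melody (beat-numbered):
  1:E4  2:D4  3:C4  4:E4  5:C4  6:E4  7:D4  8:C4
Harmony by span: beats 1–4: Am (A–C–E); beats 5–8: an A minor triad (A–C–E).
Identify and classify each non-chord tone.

D4 (beat 2) — passing tone; D4 (beat 7) — passing tone.

The harmony at that moment is A minor triad (A, C, E); D4 is not a chord tone.
It is approached by step down from E4 and left by step down to C4.
Step in, step out in the same direction — a passing tone.
The harmony at that moment is A minor triad (A, C, E); D4 is not a chord tone.
It is approached by step down from E4 and left by step down to C4.
Step in, step out in the same direction — a passing tone.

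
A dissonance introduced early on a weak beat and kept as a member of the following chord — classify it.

Anticipation.

Approach: ahead of the chord change (typically by step), so it is dissonant against the current harmony. Departure: none — the same pitch is restated or held and is a chord tone of the new harmony.
Dissonant first, consonant once the harmony catches up: the note simply arrives early — an anticipation. (The reverse timing, consonant first and dissonant after the change, would be a suspension or retardation.)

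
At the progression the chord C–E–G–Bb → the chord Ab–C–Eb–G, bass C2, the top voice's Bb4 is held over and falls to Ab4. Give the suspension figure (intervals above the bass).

At the second chord the bass is C2. The suspended Bb4 lies a seventh above the bass; after resolving down by step to Ab4, the interval above the bass becomes a sixth.
Suspension figures are named by those two intervals: 7–6.

7–6 suspension.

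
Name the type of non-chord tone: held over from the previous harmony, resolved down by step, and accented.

Suspension.

Approach: by preparation — the pitch is first a chord tone, then held (tied or repeated) while the harmony changes under it. Departure: down by step. Metric position: strong.
A prepared dissonance that resolves downward by step — a suspension. (The same figure resolving upward would be a retardation.)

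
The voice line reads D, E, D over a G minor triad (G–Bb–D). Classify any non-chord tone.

E is a neighbor tone.

The harmony at that moment is G minor triad (G, Bb, D); E is not a chord tone.
It is approached by step up from D and left by step down to D.
Step away and step back to the same note — a neighbor tone (upper neighbor).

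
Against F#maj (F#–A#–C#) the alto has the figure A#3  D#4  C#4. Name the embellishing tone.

D#4 is an appoggiatura.

The harmony at that moment is F# major triad (F#, A#, C#); D#4 is not a chord tone.
It is approached by leap up from A#3 and left by step down to C#4.
Leap in, step out — an appoggiatura.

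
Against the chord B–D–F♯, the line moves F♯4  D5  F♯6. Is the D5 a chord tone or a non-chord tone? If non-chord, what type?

Chord tone (the third of B minor triad).

B minor triad contains B, D, F♯; D is the third, so it is a chord tone.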